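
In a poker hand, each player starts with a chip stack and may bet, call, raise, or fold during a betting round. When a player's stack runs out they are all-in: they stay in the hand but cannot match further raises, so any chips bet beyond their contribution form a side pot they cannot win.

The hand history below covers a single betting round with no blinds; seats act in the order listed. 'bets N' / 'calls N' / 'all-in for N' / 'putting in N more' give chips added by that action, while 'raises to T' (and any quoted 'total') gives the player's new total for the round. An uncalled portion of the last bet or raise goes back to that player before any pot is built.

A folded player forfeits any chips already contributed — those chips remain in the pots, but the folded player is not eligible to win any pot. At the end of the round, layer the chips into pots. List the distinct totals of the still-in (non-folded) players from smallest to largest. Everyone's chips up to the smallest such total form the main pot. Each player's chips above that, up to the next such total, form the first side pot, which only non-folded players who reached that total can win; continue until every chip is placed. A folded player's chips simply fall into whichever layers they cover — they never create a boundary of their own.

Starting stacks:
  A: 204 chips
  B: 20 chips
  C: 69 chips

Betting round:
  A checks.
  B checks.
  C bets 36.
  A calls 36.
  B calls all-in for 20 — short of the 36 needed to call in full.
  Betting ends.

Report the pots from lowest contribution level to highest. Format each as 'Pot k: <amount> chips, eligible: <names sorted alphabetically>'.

Contributions: A=36, B=20, C=36
Pot levels (distinct totals of non-folded players): 20, 36
Layer 1-20: 20 each from A, B, C = 20*3 = 60 chips; eligible A, B, C
Layer 21-36: 16 each from A, C = 16*2 = 32 chips; eligible A, C

Pot 1: 60 chips, eligible: A, B, C
Pot 2: 32 chips, eligible: A, C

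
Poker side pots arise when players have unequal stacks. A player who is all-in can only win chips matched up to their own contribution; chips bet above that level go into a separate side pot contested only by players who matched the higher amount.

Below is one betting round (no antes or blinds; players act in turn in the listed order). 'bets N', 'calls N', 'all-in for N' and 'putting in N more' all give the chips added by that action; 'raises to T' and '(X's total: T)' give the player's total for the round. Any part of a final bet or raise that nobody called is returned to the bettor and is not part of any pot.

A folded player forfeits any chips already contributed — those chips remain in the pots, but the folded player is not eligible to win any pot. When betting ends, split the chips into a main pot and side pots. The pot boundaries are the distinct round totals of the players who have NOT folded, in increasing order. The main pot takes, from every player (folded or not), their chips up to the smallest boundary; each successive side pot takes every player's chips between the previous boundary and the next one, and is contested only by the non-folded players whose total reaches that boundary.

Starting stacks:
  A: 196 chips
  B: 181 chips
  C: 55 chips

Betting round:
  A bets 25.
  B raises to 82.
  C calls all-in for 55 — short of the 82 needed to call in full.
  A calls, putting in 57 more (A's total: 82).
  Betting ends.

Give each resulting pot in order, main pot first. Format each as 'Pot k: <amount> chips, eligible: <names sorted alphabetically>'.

Pot 1: 165 chips, eligible: A, B, C
Pot 2: 54 chips, eligible: A, B

Derivation:
Contributions: A=82, B=82, C=55
Pot levels (distinct totals of non-folded players): 55, 82
Layer 1-55: 55 each from A, B, C = 55*3 = 165 chips; eligible A, B, C
Layer 56-82: 27 each from A, B = 27*2 = 54 chips; eligible A, B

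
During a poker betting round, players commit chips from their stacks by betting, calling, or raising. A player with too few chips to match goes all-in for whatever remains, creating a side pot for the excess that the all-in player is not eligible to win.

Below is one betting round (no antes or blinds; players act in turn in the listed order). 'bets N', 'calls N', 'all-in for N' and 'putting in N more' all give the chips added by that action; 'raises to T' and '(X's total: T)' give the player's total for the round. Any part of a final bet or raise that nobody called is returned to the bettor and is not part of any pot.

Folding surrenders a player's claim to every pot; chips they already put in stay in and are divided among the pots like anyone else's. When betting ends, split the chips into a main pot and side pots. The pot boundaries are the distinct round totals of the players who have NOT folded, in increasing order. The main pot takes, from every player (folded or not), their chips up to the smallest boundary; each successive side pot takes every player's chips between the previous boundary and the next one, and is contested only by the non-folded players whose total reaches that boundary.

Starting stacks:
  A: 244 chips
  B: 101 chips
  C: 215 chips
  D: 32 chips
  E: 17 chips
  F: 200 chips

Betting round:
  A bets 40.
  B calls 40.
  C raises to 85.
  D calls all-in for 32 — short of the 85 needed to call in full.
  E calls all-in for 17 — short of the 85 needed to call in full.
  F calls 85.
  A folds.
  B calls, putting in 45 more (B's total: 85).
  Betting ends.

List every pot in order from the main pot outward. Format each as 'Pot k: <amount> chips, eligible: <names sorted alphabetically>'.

Pot 1: 102 chips, eligible: B, C, D, E, F
Pot 2: 75 chips, eligible: B, C, D, F
Pot 3: 167 chips, eligible: B, C, F

Derivation:
Contributions: A=40, B=85, C=85, D=32, E=17, F=85
Folded: A
Pot levels (distinct totals of non-folded players): 17, 32, 85
Layer 1-17: 17 each from A, B, C, D, E, F = 17*6 = 102 chips; eligible B, C, D, E, F
Layer 18-32: 15 each from A, B, C, D, F = 15*5 = 75 chips; eligible B, C, D, F
Layer 33-85: A 8 + B 53 + C 53 + F 53 = 167 chips; eligible B, C, F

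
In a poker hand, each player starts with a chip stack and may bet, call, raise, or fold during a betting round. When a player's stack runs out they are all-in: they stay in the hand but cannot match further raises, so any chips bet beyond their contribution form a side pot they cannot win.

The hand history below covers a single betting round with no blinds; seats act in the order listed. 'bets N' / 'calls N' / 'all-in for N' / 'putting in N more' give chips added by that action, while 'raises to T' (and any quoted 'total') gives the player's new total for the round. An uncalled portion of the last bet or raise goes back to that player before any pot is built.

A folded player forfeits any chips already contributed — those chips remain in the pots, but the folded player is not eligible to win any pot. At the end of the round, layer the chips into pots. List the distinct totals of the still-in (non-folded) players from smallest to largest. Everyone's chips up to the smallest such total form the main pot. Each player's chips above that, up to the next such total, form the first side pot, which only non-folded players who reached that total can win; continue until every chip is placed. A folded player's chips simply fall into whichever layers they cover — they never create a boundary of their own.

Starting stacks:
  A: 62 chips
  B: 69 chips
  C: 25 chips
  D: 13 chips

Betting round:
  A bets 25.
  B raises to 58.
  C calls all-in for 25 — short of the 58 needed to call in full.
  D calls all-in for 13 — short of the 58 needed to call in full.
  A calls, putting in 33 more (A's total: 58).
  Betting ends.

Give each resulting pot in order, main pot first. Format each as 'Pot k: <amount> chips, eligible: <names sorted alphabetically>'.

Contributions: A=58, B=58, C=25, D=13
Pot levels (distinct totals of non-folded players): 13, 25, 58
Layer 1-13: 13 each from A, B, C, D = 13*4 = 52 chips; eligible A, B, C, D
Layer 14-25: 12 each from A, B, C = 12*3 = 36 chips; eligible A, B, C
Layer 26-58: 33 each from A, B = 33*2 = 66 chips; eligible A, B

Pot 1: 52 chips, eligible: A, B, C, D
Pot 2: 36 chips, eligible: A, B, C
Pot 3: 66 chips, eligible: A, B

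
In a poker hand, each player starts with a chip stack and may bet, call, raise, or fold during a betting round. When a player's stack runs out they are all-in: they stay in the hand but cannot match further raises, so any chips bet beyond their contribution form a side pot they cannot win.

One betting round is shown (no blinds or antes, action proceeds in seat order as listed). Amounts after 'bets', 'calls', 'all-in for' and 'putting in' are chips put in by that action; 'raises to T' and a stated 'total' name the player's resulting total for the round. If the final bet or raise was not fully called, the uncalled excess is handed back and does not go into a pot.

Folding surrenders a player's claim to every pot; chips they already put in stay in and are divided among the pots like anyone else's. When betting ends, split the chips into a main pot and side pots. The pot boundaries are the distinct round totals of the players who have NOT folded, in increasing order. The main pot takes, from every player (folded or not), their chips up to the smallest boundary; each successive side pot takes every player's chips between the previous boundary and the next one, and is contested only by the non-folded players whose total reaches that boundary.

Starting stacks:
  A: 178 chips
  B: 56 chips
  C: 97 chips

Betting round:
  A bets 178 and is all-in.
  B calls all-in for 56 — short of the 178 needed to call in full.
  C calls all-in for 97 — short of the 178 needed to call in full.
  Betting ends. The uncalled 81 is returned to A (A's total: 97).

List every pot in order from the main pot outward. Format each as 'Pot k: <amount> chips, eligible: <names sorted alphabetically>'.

Contributions (after 81 returned to A): A=97, B=56, C=97
Pot levels (distinct totals of non-folded players): 56, 97
Layer 1-56: 56 each from A, B, C = 56*3 = 168 chips; eligible A, B, C
Layer 57-97: 41 each from A, C = 41*2 = 82 chips; eligible A, C

Pot 1: 168 chips, eligible: A, B, C
Pot 2: 82 chips, eligible: A, C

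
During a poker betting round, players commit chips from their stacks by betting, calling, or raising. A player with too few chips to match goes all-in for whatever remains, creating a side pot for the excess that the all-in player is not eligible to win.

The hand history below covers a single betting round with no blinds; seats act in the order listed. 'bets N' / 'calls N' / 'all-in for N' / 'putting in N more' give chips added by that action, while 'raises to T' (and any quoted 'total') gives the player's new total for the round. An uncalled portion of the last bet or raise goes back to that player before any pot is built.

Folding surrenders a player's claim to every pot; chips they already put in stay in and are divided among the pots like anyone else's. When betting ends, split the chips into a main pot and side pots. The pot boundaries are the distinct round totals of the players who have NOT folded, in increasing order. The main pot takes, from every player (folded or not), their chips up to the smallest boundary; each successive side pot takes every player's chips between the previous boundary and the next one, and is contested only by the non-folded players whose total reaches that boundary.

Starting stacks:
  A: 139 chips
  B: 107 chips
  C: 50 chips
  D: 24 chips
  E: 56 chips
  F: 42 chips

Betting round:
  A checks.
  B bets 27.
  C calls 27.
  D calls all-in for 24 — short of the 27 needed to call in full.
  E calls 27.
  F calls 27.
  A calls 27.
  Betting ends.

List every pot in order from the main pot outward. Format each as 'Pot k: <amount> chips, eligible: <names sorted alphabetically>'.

Contributions: A=27, B=27, C=27, D=24, E=27, F=27
Pot levels (distinct totals of non-folded players): 24, 27
Layer 1-24: 24 each from A, B, C, D, E, F = 24*6 = 144 chips; eligible A, B, C, D, E, F
Layer 25-27: 3 each from A, B, C, E, F = 3*5 = 15 chips; eligible A, B, C, E, F

Pot 1: 144 chips, eligible: A, B, C, D, E, F
Pot 2: 15 chips, eligible: A, B, C, E, F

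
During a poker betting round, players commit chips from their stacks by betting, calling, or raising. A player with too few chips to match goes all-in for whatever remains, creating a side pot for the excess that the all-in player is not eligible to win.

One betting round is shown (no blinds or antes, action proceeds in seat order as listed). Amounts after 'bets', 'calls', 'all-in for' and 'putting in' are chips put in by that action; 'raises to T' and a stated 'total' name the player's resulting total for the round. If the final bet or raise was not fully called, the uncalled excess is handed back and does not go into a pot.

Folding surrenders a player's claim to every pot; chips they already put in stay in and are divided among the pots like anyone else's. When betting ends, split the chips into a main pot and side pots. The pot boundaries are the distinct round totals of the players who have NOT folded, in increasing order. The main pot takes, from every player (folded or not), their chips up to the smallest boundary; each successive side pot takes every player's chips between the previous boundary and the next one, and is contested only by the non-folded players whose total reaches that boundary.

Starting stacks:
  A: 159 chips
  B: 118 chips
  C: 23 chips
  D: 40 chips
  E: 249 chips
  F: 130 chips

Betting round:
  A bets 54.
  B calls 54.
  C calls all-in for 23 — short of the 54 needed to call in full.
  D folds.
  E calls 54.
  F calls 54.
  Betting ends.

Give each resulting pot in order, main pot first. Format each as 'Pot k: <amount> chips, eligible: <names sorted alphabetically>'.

Contributions: A=54, B=54, C=23, E=54, F=54
Folded: D
Pot levels (distinct totals of non-folded players): 23, 54
Layer 1-23: 23 each from A, B, C, E, F = 23*5 = 115 chips; eligible A, B, C, E, F
Layer 24-54: 31 each from A, B, E, F = 31*4 = 124 chips; eligible A, B, E, F

Pot 1: 115 chips, eligible: A, B, C, E, F
Pot 2: 124 chips, eligible: A, B, E, F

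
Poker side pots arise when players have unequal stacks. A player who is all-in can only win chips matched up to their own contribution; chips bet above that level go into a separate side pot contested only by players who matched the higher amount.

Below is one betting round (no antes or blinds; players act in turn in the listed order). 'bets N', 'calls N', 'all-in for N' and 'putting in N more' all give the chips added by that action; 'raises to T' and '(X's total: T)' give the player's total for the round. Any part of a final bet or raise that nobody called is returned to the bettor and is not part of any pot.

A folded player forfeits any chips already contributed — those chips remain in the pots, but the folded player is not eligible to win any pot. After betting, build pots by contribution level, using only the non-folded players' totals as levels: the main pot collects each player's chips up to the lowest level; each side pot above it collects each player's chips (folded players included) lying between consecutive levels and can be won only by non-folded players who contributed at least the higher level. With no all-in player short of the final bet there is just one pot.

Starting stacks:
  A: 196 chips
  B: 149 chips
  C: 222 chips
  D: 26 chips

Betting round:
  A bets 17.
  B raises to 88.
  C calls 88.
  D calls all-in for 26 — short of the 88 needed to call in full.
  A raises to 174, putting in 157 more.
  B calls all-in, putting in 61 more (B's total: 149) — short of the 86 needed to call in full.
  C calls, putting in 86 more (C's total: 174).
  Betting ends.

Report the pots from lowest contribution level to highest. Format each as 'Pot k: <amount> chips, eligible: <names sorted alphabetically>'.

Contributions: A=174, B=149, C=174, D=26
Pot levels (distinct totals of non-folded players): 26, 149, 174
Layer 1-26: 26 each from A, B, C, D = 26*4 = 104 chips; eligible A, B, C, D
Layer 27-149: 123 each from A, B, C = 123*3 = 369 chips; eligible A, B, C
Layer 150-174: 25 each from A, C = 25*2 = 50 chips; eligible A, C

Pot 1: 104 chips, eligible: A, B, C, D
Pot 2: 369 chips, eligible: A, B, C
Pot 3: 50 chips, eligible: A, C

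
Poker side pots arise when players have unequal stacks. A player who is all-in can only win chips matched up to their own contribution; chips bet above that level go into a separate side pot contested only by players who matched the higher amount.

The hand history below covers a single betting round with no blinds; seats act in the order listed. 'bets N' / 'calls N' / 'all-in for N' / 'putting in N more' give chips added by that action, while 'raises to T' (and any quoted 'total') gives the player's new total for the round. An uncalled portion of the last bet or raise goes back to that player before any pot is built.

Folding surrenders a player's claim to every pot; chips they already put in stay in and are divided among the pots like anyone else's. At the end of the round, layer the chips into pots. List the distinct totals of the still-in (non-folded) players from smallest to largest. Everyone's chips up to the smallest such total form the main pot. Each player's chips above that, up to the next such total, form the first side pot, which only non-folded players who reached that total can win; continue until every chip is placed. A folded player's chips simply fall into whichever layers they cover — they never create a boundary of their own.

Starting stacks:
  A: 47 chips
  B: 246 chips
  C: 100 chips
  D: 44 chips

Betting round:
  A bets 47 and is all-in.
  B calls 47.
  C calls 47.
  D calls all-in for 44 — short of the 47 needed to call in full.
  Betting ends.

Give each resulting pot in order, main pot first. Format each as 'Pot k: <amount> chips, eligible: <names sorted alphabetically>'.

Contributions: A=47, B=47, C=47, D=44
Pot levels (distinct totals of non-folded players): 44, 47
Layer 1-44: 44 each from A, B, C, D = 44*4 = 176 chips; eligible A, B, C, D
Layer 45-47: 3 each from A, B, C = 3*3 = 9 chips; eligible A, B, C

Pot 1: 176 chips, eligible: A, B, C, D
Pot 2: 9 chips, eligible: A, B, C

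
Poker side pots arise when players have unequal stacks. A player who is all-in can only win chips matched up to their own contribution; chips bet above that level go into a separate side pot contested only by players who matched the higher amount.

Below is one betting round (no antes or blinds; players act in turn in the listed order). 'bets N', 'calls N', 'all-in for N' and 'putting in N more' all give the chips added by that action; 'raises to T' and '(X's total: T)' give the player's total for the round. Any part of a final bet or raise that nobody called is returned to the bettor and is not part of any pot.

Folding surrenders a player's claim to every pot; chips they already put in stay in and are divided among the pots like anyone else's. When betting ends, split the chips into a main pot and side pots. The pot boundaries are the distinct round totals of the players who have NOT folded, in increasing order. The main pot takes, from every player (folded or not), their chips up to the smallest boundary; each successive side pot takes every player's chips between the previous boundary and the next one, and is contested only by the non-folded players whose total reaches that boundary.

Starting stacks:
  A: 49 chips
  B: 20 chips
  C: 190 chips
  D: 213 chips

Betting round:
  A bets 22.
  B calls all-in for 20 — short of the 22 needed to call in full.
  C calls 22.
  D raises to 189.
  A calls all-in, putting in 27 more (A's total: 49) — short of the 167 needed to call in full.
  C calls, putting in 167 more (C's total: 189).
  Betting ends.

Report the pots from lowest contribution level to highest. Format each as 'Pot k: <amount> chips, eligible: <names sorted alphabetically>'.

Pot 1: 80 chips, eligible: A, B, C, D
Pot 2: 87 chips, eligible: A, C, D
Pot 3: 280 chips, eligible: C, D

Derivation:
Contributions: A=49, B=20, C=189, D=189
Pot levels (distinct totals of non-folded players): 20, 49, 189
Layer 1-20: 20 each from A, B, C, D = 20*4 = 80 chips; eligible A, B, C, D
Layer 21-49: 29 each from A, C, D = 29*3 = 87 chips; eligible A, C, D
Layer 50-189: 140 each from C, D = 140*2 = 280 chips; eligible C, D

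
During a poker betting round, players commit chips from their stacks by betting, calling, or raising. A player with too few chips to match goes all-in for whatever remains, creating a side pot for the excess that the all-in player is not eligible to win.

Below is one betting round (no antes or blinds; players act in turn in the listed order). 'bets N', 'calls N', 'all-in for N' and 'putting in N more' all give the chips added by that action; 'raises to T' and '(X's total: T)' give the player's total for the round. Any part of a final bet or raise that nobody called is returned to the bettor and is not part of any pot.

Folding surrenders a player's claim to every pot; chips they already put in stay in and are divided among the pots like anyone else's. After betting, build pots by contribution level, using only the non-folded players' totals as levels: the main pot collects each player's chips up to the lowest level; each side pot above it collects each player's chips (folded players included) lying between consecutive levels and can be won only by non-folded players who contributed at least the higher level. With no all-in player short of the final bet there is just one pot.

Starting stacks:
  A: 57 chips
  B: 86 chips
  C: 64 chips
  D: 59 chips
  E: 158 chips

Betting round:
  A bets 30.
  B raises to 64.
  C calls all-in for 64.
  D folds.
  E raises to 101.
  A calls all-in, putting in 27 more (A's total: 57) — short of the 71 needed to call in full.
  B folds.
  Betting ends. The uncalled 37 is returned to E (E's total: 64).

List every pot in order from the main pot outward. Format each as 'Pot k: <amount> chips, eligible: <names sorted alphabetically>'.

Pot 1: 228 chips, eligible: A, C, E
Pot 2: 21 chips, eligible: C, E

Derivation:
Contributions (after 37 returned to E): A=57, B=64, C=64, E=64
Folded: B, D
Pot levels (distinct totals of non-folded players): 57, 64
Layer 1-57: 57 each from A, B, C, E = 57*4 = 228 chips; eligible A, C, E
Layer 58-64: 7 each from B, C, E = 7*3 = 21 chips; eligible C, E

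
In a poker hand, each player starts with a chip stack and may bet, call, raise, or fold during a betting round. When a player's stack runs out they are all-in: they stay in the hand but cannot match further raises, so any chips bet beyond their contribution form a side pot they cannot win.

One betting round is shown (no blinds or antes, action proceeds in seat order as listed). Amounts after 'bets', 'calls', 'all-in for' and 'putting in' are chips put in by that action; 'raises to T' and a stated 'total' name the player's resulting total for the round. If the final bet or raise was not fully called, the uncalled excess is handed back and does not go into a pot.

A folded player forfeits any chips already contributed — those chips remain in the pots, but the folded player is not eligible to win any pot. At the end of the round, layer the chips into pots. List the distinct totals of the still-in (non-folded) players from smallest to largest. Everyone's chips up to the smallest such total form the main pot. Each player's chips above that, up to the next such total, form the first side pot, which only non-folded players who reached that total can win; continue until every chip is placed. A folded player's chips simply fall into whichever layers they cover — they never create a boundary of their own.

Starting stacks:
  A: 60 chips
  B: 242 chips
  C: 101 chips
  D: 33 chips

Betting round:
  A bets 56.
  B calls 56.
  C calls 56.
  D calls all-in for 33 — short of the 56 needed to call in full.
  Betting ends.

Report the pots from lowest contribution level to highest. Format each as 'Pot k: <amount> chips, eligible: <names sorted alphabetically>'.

Pot 1: 132 chips, eligible: A, B, C, D
Pot 2: 69 chips, eligible: A, B, C

Derivation:
Contributions: A=56, B=56, C=56, D=33
Pot levels (distinct totals of non-folded players): 33, 56
Layer 1-33: 33 each from A, B, C, D = 33*4 = 132 chips; eligible A, B, C, D
Layer 34-56: 23 each from A, B, C = 23*3 = 69 chips; eligible A, B, C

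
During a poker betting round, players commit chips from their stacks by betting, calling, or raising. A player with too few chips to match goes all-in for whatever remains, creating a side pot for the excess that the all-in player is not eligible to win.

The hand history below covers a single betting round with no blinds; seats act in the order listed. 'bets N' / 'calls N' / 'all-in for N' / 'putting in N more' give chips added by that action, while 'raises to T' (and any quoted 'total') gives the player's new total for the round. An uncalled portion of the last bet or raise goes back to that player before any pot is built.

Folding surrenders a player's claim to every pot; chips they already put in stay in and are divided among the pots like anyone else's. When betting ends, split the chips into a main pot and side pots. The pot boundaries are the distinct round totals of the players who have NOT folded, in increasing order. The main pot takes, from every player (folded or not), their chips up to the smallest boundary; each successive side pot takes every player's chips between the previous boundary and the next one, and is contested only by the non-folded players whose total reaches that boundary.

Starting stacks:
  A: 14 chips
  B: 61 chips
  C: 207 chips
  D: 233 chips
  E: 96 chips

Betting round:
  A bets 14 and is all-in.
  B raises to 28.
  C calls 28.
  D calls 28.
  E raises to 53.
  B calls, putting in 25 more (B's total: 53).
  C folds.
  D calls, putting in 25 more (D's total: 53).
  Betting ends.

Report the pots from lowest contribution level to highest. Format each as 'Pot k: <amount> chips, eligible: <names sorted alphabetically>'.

Pot 1: 70 chips, eligible: A, B, D, E
Pot 2: 131 chips, eligible: B, D, E

Derivation:
Contributions: A=14, B=53, C=28, D=53, E=53
Folded: C
Pot levels (distinct totals of non-folded players): 14, 53
Layer 1-14: 14 each from A, B, C, D, E = 14*5 = 70 chips; eligible A, B, D, E
Layer 15-53: B 39 + C 14 + D 39 + E 39 = 131 chips; eligible B, D, E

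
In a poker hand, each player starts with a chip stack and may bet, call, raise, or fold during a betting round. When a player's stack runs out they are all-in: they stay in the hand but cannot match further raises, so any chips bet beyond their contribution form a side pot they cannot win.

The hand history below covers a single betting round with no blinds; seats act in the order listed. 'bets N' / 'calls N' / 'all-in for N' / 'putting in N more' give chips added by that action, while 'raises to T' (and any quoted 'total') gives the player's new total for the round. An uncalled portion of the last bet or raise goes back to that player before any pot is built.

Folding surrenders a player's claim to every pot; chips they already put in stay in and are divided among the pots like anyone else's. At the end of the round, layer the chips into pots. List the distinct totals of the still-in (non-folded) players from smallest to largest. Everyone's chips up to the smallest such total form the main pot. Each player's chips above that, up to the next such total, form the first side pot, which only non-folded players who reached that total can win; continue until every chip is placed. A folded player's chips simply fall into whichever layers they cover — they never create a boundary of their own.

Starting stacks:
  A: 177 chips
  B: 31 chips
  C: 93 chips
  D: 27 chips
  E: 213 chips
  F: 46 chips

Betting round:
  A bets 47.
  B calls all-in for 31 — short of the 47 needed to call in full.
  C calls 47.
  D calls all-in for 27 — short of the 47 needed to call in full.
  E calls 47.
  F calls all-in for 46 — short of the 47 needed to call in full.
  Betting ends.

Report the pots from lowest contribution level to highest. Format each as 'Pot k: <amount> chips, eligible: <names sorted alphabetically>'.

Pot 1: 162 chips, eligible: A, B, C, D, E, F
Pot 2: 20 chips, eligible: A, B, C, E, F
Pot 3: 60 chips, eligible: A, C, E, F
Pot 4: 3 chips, eligible: A, C, E

Derivation:
Contributions: A=47, B=31, C=47, D=27, E=47, F=46
Pot levels (distinct totals of non-folded players): 27, 31, 46, 47
Layer 1-27: 27 each from A, B, C, D, E, F = 27*6 = 162 chips; eligible A, B, C, D, E, F
Layer 28-31: 4 each from A, B, C, E, F = 4*5 = 20 chips; eligible A, B, C, E, F
Layer 32-46: 15 each from A, C, E, F = 15*4 = 60 chips; eligible A, C, E, F
Layer 47-47: 1 each from A, C, E = 1*3 = 3 chips; eligible A, C, E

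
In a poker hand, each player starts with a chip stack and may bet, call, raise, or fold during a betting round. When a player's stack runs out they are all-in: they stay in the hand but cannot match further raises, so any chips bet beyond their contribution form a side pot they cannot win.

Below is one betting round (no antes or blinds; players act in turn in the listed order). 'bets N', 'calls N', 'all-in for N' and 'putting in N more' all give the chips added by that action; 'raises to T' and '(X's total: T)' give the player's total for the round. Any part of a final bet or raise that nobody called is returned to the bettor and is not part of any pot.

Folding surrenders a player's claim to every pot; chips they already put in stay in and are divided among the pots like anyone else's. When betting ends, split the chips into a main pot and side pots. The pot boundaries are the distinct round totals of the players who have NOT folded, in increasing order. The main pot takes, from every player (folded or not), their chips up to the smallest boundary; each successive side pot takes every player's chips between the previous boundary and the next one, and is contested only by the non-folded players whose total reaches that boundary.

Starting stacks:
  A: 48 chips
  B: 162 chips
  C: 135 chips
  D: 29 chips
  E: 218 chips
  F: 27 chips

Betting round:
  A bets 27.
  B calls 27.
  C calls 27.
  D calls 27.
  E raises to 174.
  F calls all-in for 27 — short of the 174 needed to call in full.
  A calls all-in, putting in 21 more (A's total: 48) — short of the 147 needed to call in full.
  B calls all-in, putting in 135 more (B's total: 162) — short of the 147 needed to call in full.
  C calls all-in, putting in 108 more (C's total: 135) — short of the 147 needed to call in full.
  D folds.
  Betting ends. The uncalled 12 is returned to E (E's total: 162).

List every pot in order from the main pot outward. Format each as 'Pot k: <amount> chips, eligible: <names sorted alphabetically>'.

Pot 1: 162 chips, eligible: A, B, C, E, F
Pot 2: 84 chips, eligible: A, B, C, E
Pot 3: 261 chips, eligible: B, C, E
Pot 4: 54 chips, eligible: B, E

Derivation:
Contributions (after 12 returned to E): A=48, B=162, C=135, D=27, E=162, F=27
Folded: D
Pot levels (distinct totals of non-folded players): 27, 48, 135, 162
Layer 1-27: 27 each from A, B, C, D, E, F = 27*6 = 162 chips; eligible A, B, C, E, F
Layer 28-48: 21 each from A, B, C, E = 21*4 = 84 chips; eligible A, B, C, E
Layer 49-135: 87 each from B, C, E = 87*3 = 261 chips; eligible B, C, E
Layer 136-162: 27 each from B, E = 27*2 = 54 chips; eligible B, E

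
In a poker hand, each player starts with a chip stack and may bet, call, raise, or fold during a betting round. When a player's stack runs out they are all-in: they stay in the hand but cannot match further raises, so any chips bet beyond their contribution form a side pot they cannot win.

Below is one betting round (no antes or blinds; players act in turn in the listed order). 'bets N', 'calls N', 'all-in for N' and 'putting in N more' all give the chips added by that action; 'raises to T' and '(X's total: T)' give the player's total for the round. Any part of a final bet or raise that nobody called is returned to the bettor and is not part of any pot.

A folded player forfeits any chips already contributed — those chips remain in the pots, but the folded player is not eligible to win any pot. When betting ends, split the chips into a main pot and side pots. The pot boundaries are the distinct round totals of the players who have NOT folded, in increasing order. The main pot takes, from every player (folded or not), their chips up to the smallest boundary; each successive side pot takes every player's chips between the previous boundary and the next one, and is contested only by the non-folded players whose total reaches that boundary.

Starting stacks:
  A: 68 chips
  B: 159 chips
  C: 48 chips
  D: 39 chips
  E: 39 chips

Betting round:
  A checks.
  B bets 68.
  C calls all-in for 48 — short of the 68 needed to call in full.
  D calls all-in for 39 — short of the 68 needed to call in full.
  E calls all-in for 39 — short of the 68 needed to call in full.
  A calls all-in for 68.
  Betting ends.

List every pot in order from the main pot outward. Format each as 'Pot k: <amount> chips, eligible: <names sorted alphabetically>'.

Contributions: A=68, B=68, C=48, D=39, E=39
Pot levels (distinct totals of non-folded players): 39, 48, 68
Layer 1-39: 39 each from A, B, C, D, E = 39*5 = 195 chips; eligible A, B, C, D, E
Layer 40-48: 9 each from A, B, C = 9*3 = 27 chips; eligible A, B, C
Layer 49-68: 20 each from A, B = 20*2 = 40 chips; eligible A, B

Pot 1: 195 chips, eligible: A, B, C, D, E
Pot 2: 27 chips, eligible: A, B, C
Pot 3: 40 chips, eligible: A, B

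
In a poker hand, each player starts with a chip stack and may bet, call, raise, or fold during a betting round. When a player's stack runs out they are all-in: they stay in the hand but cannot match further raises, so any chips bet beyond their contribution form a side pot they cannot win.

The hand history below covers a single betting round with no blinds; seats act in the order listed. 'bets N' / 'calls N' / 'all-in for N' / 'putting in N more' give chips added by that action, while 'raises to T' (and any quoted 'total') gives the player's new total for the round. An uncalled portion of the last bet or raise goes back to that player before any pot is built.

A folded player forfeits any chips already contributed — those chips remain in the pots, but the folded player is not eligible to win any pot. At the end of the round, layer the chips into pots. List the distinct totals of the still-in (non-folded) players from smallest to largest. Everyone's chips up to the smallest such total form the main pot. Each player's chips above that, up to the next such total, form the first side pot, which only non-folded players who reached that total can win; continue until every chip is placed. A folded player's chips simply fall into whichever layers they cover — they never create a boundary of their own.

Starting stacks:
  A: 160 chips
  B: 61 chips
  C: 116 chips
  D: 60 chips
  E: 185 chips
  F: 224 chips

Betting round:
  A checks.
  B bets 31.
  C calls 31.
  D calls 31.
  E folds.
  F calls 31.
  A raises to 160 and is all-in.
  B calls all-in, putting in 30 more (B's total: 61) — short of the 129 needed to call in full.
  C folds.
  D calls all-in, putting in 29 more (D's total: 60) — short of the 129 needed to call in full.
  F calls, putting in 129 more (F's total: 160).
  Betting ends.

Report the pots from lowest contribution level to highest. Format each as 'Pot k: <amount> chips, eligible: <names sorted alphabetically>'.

Pot 1: 271 chips, eligible: A, B, D, F
Pot 2: 3 chips, eligible: A, B, F
Pot 3: 198 chips, eligible: A, F

Derivation:
Contributions: A=160, B=61, C=31, D=60, F=160
Folded: C, E
Pot levels (distinct totals of non-folded players): 60, 61, 160
Layer 1-60: A 60 + B 60 + C 31 + D 60 + F 60 = 271 chips; eligible A, B, D, F
Layer 61-61: 1 each from A, B, F = 1*3 = 3 chips; eligible A, B, F
Layer 62-160: 99 each from A, F = 99*2 = 198 chips; eligible A, F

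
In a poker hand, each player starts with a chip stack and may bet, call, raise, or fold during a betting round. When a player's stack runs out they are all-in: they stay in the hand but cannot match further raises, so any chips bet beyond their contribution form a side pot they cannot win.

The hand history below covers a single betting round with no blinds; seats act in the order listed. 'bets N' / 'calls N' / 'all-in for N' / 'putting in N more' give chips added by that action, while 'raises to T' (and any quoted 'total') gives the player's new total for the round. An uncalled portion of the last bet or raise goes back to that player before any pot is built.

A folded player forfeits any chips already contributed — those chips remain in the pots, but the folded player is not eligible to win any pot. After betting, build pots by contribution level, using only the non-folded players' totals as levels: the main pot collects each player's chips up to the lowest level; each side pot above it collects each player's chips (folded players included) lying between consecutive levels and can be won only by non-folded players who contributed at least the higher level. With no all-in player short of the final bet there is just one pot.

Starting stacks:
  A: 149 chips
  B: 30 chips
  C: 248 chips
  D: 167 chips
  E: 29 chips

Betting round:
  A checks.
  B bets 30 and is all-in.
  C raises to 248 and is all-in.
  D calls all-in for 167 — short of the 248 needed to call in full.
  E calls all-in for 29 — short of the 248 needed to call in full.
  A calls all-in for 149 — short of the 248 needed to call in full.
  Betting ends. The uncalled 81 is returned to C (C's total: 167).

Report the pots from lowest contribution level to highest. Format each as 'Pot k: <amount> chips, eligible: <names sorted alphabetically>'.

Contributions (after 81 returned to C): A=149, B=30, C=167, D=167, E=29
Pot levels (distinct totals of non-folded players): 29, 30, 149, 167
Layer 1-29: 29 each from A, B, C, D, E = 29*5 = 145 chips; eligible A, B, C, D, E
Layer 30-30: 1 each from A, B, C, D = 1*4 = 4 chips; eligible A, B, C, D
Layer 31-149: 119 each from A, C, D = 119*3 = 357 chips; eligible A, C, D
Layer 150-167: 18 each from C, D = 18*2 = 36 chips; eligible C, D

Pot 1: 145 chips, eligible: A, B, C, D, E
Pot 2: 4 chips, eligible: A, B, C, D
Pot 3: 357 chips, eligible: A, C, D
Pot 4: 36 chips, eligible: C, D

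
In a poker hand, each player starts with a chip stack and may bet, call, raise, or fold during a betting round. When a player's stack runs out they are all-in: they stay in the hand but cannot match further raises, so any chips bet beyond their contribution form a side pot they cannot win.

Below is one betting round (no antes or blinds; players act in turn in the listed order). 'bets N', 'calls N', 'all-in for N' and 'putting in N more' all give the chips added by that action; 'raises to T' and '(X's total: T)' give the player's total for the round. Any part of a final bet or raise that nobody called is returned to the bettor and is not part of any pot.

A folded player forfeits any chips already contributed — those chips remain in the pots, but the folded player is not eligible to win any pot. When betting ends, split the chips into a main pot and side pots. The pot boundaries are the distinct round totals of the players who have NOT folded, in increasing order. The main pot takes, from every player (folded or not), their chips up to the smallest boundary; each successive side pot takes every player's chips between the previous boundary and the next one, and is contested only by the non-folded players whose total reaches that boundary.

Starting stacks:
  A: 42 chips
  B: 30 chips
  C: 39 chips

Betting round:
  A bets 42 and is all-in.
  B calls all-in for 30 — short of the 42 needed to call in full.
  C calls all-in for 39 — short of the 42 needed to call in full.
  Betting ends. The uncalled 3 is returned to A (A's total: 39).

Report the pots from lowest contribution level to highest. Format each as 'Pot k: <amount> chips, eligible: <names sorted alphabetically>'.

Contributions (after 3 returned to A): A=39, B=30, C=39
Pot levels (distinct totals of non-folded players): 30, 39
Layer 1-30: 30 each from A, B, C = 30*3 = 90 chips; eligible A, B, C
Layer 31-39: 9 each from A, C = 9*2 = 18 chips; eligible A, C

Pot 1: 90 chips, eligible: A, B, C
Pot 2: 18 chips, eligible: A, C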